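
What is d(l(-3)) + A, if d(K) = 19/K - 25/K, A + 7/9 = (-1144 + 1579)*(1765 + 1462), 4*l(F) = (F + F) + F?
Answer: 12633722/9 ≈ 1.4037e+6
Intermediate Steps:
l(F) = 3*F/4 (l(F) = ((F + F) + F)/4 = (2*F + F)/4 = (3*F)/4 = 3*F/4)
A = 12633698/9 (A = -7/9 + (-1144 + 1579)*(1765 + 1462) = -7/9 + 435*3227 = -7/9 + 1403745 = 12633698/9 ≈ 1.4037e+6)
d(K) = -6/K
d(l(-3)) + A = -6/((3/4)*(-3)) + 12633698/9 = -6/(-9/4) + 12633698/9 = -6*(-4/9) + 12633698/9 = 8/3 + 12633698/9 = 12633722/9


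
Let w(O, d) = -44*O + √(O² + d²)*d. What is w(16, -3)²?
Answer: 498001 + 4224*√265 ≈ 5.6676e+5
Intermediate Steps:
w(O, d) = -44*O + d*√(O² + d²)
w(16, -3)² = (-44*16 - 3*√(16² + (-3)²))² = (-704 - 3*√(256 + 9))² = (-704 - 3*√265)²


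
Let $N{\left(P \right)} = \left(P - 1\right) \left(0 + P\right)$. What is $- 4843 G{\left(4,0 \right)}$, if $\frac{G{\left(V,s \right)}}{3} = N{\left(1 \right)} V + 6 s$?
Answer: $0$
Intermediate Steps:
$N{\left(P \right)} = P \left(-1 + P\right)$ ($N{\left(P \right)} = \left(-1 + P\right) P = P \left(-1 + P\right)$)
$G{\left(V,s \right)} = 18 s$ ($G{\left(V,s \right)} = 3 \left(1 \left(-1 + 1\right) V + 6 s\right) = 3 \left(1 \cdot 0 V + 6 s\right) = 3 \left(0 V + 6 s\right) = 3 \left(0 + 6 s\right) = 3 \cdot 6 s = 18 s$)
$- 4843 G{\left(4,0 \right)} = - 4843 \cdot 18 \cdot 0 = \left(-4843\right) 0 = 0$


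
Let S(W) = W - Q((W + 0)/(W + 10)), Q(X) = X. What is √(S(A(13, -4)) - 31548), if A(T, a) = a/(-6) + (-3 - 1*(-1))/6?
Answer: 4*I*√17053503/93 ≈ 177.62*I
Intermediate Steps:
A(T, a) = -⅓ - a/6 (A(T, a) = a*(-⅙) + (-3 + 1)*(⅙) = -a/6 - 2*⅙ = -a/6 - ⅓ = -⅓ - a/6)
S(W) = W - W/(10 + W) (S(W) = W - (W + 0)/(W + 10) = W - W/(10 + W))
√(S(A(13, -4)) - 31548) = √((-⅓ - ⅙*(-4))*(9 + (-⅓ - ⅙*(-4)))/(10 + (-⅓ - ⅙*(-4))) - 31548) = √((-⅓ + ⅔)*(9 + (-⅓ + ⅔))/(10 + (-⅓ + ⅔)) - 31548) = √((9 + ⅓)/(3*(10 + ⅓)) - 31548) = √((⅓)*(28/3)/(31/3) - 31548) = √((⅓)*(3/31)*(28/3) - 31548) = √(28/93 - 31548) = √(-2933936/93) = 4*I*√17053503/93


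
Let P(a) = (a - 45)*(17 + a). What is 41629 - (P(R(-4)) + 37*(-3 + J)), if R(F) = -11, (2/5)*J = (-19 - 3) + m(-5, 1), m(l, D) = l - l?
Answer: 44111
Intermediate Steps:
m(l, D) = 0
J = -55 (J = 5*((-19 - 3) + 0)/2 = 5*(-22 + 0)/2 = (5/2)*(-22) = -55)
P(a) = (-45 + a)*(17 + a)
41629 - (P(R(-4)) + 37*(-3 + J)) = 41629 - ((-765 + (-11)² - 28*(-11)) + 37*(-3 - 55)) = 41629 - ((-765 + 121 + 308) + 37*(-58)) = 41629 - (-336 - 2146) = 41629 - 1*(-2482) = 41629 + 2482 = 44111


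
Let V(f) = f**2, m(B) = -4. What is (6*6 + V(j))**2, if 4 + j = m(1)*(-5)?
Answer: 85264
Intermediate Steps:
j = 16 (j = -4 - 4*(-5) = -4 + 20 = 16)
(6*6 + V(j))**2 = (6*6 + 16**2)**2 = (36 + 256)**2 = 292**2 = 85264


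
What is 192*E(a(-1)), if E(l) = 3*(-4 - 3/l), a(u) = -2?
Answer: -1440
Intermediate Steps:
E(l) = -12 - 9/l
192*E(a(-1)) = 192*(-12 - 9/(-2)) = 192*(-12 - 9*(-½)) = 192*(-12 + 9/2) = 192*(-15/2) = -1440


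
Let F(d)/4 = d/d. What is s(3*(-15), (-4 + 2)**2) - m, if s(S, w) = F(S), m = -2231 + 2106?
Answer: 129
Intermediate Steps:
F(d) = 4 (F(d) = 4*(d/d) = 4*1 = 4)
m = -125
s(S, w) = 4
s(3*(-15), (-4 + 2)**2) - m = 4 - 1*(-125) = 4 + 125 = 129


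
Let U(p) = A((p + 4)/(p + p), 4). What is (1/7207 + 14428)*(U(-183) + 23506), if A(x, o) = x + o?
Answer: 894753505986883/2637762 ≈ 3.3921e+8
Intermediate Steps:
A(x, o) = o + x
U(p) = 4 + (4 + p)/(2*p) (U(p) = 4 + (p + 4)/(p + p) = 4 + (4 + p)/((2*p)) = 4 + (4 + p)*(1/(2*p)) = 4 + (4 + p)/(2*p))
(1/7207 + 14428)*(U(-183) + 23506) = (1/7207 + 14428)*((9/2 + 2/(-183)) + 23506) = (1/7207 + 14428)*((9/2 + 2*(-1/183)) + 23506) = 103982597*((9/2 - 2/183) + 23506)/7207 = 103982597*(1643/366 + 23506)/7207 = (103982597/7207)*(8604839/366) = 894753505986883/2637762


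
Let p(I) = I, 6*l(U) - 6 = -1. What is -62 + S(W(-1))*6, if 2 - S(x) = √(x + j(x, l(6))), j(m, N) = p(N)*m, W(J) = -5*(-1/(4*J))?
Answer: -50 - I*√330/2 ≈ -50.0 - 9.0829*I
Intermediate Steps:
l(U) = ⅚ (l(U) = 1 + (⅙)*(-1) = 1 - ⅙ = ⅚)
W(J) = 5/(4*J) (W(J) = -(-5)/(4*J) = 5/(4*J))
j(m, N) = N*m
S(x) = 2 - √66*√x/6 (S(x) = 2 - √(x + 5*x/6) = 2 - √(11*x/6) = 2 - √66*√x/6)
-62 + S(W(-1))*6 = -62 + (2 - √66*√((5/4)/(-1))/6)*6 = -62 + (2 - √66*√((5/4)*(-1))/6)*6 = -62 + (2 - √66*√(-5/4)/6)*6 = -62 + (2 - √66*I*√5/2/6)*6 = -62 + (2 - I*√330/12)*6 = -62 + (12 - I*√330/2) = -50 - I*√330/2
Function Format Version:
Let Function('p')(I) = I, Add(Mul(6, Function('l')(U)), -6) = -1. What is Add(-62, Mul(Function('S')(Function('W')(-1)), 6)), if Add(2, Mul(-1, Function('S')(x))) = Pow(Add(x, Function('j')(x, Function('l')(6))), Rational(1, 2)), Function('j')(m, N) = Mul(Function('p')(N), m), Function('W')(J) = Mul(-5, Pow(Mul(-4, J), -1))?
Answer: Add(-50, Mul(Rational(-1, 2), I, Pow(330, Rational(1, 2)))) ≈ Add(-50.000, Mul(-9.0829, I))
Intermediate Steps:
Function('l')(U) = Rational(5, 6) (Function('l')(U) = Add(1, Mul(Rational(1, 6), -1)) = Add(1, Rational(-1, 6)) = Rational(5, 6))
Function('W')(J) = Mul(Rational(5, 4), Pow(J, -1)) (Function('W')(J) = Mul(-5, Mul(Rational(-1, 4), Pow(J, -1))) = Mul(Rational(5, 4), Pow(J, -1)))
Function('j')(m, N) = Mul(N, m)
Function('S')(x) = Add(2, Mul(Rational(-1, 6), Pow(66, Rational(1, 2)), Pow(x, Rational(1, 2)))) (Function('S')(x) = Add(2, Mul(-1, Pow(Add(x, Mul(Rational(5, 6), x)), Rational(1, 2)))) = Add(2, Mul(-1, Pow(Mul(Rational(11, 6), x), Rational(1, 2)))) = Add(2, Mul(-1, Mul(Rational(1, 6), Pow(66, Rational(1, 2)), Pow(x, Rational(1, 2))))) = Add(2, Mul(Rational(-1, 6), Pow(66, Rational(1, 2)), Pow(x, Rational(1, 2)))))
Add(-62, Mul(Function('S')(Function('W')(-1)), 6)) = Add(-62, Mul(Add(2, Mul(Rational(-1, 6), Pow(66, Rational(1, 2)), Pow(Mul(Rational(5, 4), Pow(-1, -1)), Rational(1, 2)))), 6)) = Add(-62, Mul(Add(2, Mul(Rational(-1, 6), Pow(66, Rational(1, 2)), Pow(Mul(Rational(5, 4), -1), Rational(1, 2)))), 6)) = Add(-62, Mul(Add(2, Mul(Rational(-1, 6), Pow(66, Rational(1, 2)), Pow(Rational(-5, 4), Rational(1, 2)))), 6)) = Add(-62, Mul(Add(2, Mul(Rational(-1, 6), Pow(66, Rational(1, 2)), Mul(Rational(1, 2), I, Pow(5, Rational(1, 2))))), 6)) = Add(-62, Mul(Add(2, Mul(Rational(-1, 12), I, Pow(330, Rational(1, 2)))), 6)) = Add(-62, Add(12, Mul(Rational(-1, 2), I, Pow(330, Rational(1, 2))))) = Add(-50, Mul(Rational(-1, 2), I, Pow(330, Rational(1, 2))))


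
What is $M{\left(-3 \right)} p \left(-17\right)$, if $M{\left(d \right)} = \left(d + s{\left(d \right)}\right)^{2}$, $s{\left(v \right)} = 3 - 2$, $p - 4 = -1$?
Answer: $-204$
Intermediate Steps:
$p = 3$ ($p = 4 - 1 = 3$)
$s{\left(v \right)} = 1$ ($s{\left(v \right)} = 3 - 2 = 1$)
$M{\left(d \right)} = \left(1 + d\right)^{2}$ ($M{\left(d \right)} = \left(d + 1\right)^{2} = \left(1 + d\right)^{2}$)
$M{\left(-3 \right)} p \left(-17\right) = \left(1 - 3\right)^{2} \cdot 3 \left(-17\right) = \left(-2\right)^{2} \cdot 3 \left(-17\right) = 4 \cdot 3 \left(-17\right) = 12 \left(-17\right) = -204$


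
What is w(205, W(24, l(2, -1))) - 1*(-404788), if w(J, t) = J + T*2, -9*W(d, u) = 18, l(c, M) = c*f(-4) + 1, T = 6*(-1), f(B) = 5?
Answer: 404981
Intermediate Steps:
T = -6
l(c, M) = 1 + 5*c (l(c, M) = c*5 + 1 = 5*c + 1 = 1 + 5*c)
W(d, u) = -2 (W(d, u) = -⅑*18 = -2)
w(J, t) = -12 + J (w(J, t) = J - 6*2 = J - 12 = -12 + J)
w(205, W(24, l(2, -1))) - 1*(-404788) = (-12 + 205) - 1*(-404788) = 193 + 404788 = 404981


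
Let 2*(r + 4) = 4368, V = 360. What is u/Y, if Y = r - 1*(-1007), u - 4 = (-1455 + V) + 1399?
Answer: 308/3187 ≈ 0.096643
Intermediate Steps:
r = 2180 (r = -4 + (½)*4368 = -4 + 2184 = 2180)
u = 308 (u = 4 + ((-1455 + 360) + 1399) = 4 + (-1095 + 1399) = 4 + 304 = 308)
Y = 3187 (Y = 2180 - 1*(-1007) = 2180 + 1007 = 3187)
u/Y = 308/3187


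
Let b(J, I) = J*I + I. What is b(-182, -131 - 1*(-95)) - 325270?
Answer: -318754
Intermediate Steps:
b(J, I) = I + I*J (b(J, I) = I*J + I = I + I*J)
b(-182, -131 - 1*(-95)) - 325270 = (-131 - 1*(-95))*(1 - 182) - 325270 = (-131 + 95)*(-181) - 325270 = -36*(-181) - 325270 = 6516 - 325270 = -318754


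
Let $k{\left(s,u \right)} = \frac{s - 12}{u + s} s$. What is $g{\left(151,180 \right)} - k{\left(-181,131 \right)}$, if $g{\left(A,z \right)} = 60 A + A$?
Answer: $\frac{495483}{50} \approx 9909.7$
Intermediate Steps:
$k{\left(s,u \right)} = \frac{s \left(-12 + s\right)}{s + u}$ ($k{\left(s,u \right)} = \frac{-12 + s}{s + u} s = \frac{s \left(-12 + s\right)}{s + u}$)
$g{\left(A,z \right)} = 61 A$
$g{\left(151,180 \right)} - k{\left(-181,131 \right)} = 61 \cdot 151 - - \frac{181 \left(-12 - 181\right)}{-181 + 131} = 9211 - \left(-181\right) \frac{1}{-50} \left(-193\right) = 9211 - \left(-181\right) \left(- \frac{1}{50}\right) \left(-193\right) = 9211 - - \frac{34933}{50} = 9211 + \frac{34933}{50} = \frac{495483}{50}$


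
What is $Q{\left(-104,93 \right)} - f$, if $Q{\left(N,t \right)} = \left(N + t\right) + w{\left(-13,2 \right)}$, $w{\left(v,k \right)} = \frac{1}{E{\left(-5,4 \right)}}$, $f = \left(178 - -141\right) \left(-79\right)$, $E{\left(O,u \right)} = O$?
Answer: $\frac{125949}{5} \approx 25190.0$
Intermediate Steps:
$f = -25201$ ($f = \left(178 + 141\right) \left(-79\right) = 319 \left(-79\right) = -25201$)
$w{\left(v,k \right)} = - \frac{1}{5}$ ($w{\left(v,k \right)} = \frac{1}{-5} = - \frac{1}{5}$)
$Q{\left(N,t \right)} = - \frac{1}{5} + N + t$ ($Q{\left(N,t \right)} = \left(N + t\right) - \frac{1}{5} = - \frac{1}{5} + N + t$)
$Q{\left(-104,93 \right)} - f = \left(- \frac{1}{5} - 104 + 93\right) - -25201 = - \frac{56}{5} + 25201 = \frac{125949}{5}$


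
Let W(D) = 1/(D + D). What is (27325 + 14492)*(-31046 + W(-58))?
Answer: -150597109329/116 ≈ -1.2983e+9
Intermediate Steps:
W(D) = 1/(2*D)
(27325 + 14492)*(-31046 + W(-58)) = (27325 + 14492)*(-31046 + (1/2)/(-58)) = 41817*(-31046 + (1/2)*(-1/58)) = 41817*(-31046 - 1/116) = 41817*(-3601337/116) = -150597109329/116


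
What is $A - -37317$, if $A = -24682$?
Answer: $12635$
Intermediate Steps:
$A - -37317 = -24682 - -37317 = -24682 + 37317 = 12635$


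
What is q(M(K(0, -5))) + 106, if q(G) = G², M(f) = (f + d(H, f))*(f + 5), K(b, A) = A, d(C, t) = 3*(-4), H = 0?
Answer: 106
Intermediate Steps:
d(C, t) = -12
M(f) = (-12 + f)*(5 + f) (M(f) = (f - 12)*(f + 5) = (-12 + f)*(5 + f))
q(M(K(0, -5))) + 106 = (-60 + (-5)² - 7*(-5))² + 106 = (-60 + 25 + 35)² + 106 = 0² + 106 = 0 + 106 = 106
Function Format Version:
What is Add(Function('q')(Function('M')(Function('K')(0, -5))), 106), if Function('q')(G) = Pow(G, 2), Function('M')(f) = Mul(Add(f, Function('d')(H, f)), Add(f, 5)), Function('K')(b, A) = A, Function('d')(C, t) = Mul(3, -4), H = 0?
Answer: 106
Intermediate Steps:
Function('d')(C, t) = -12
Function('M')(f) = Mul(Add(-12, f), Add(5, f)) (Function('M')(f) = Mul(Add(f, -12), Add(f, 5)) = Mul(Add(-12, f), Add(5, f)))
Add(Function('q')(Function('M')(Function('K')(0, -5))), 106) = Add(Pow(Add(-60, Pow(-5, 2), Mul(-7, -5)), 2), 106) = Add(Pow(Add(-60, 25, 35), 2), 106) = Add(Pow(0, 2), 106) = Add(0, 106) = 106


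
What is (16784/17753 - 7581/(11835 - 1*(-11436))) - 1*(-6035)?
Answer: 831165308392/137710021 ≈ 6035.6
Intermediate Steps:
(16784/17753 - 7581/(11835 - 1*(-11436))) - 1*(-6035) = (16784*(1/17753) - 7581/(11835 + 11436)) + 6035 = (16784/17753 - 7581/23271) + 6035 = (16784/17753 - 7581*1/23271) + 6035 = (16784/17753 - 2527/7757) + 6035 = 85331657/137710021 + 6035 = 831165308392/137710021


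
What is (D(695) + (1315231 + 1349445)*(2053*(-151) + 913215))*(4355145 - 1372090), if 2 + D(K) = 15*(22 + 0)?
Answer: 4794856826795800200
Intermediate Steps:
D(K) = 328 (D(K) = -2 + 15*(22 + 0) = -2 + 15*22 = -2 + 330 = 328)
(D(695) + (1315231 + 1349445)*(2053*(-151) + 913215))*(4355145 - 1372090) = (328 + (1315231 + 1349445)*(2053*(-151) + 913215))*(4355145 - 1372090) = (328 + 2664676*(-310003 + 913215))*2983055 = (328 + 2664676*603212)*2983055 = (328 + 1607364539312)*2983055 = 1607364539640*2983055 = 4794856826795800200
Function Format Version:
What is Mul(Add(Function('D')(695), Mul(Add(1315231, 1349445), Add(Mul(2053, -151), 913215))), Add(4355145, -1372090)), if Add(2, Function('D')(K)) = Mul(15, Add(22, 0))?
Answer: 4794856826795800200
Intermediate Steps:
Function('D')(K) = 328 (Function('D')(K) = Add(-2, Mul(15, Add(22, 0))) = Add(-2, Mul(15, 22)) = Add(-2, 330) = 328)
Mul(Add(Function('D')(695), Mul(Add(1315231, 1349445), Add(Mul(2053, -151), 913215))), Add(4355145, -1372090)) = Mul(Add(328, Mul(Add(1315231, 1349445), Add(Mul(2053, -151), 913215))), Add(4355145, -1372090)) = Mul(Add(328, Mul(2664676, Add(-310003, 913215))), 2983055) = Mul(Add(328, Mul(2664676, 603212)), 2983055) = Mul(Add(328, 1607364539312), 2983055) = Mul(1607364539640, 2983055) = 4794856826795800200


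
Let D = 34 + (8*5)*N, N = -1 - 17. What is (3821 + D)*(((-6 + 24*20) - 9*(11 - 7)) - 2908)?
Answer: -7743450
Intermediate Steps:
N = -18
D = -686 (D = 34 + (8*5)*(-18) = 34 + 40*(-18) = 34 - 720 = -686)
(3821 + D)*(((-6 + 24*20) - 9*(11 - 7)) - 2908) = (3821 - 686)*(((-6 + 24*20) - 9*(11 - 7)) - 2908) = 3135*(((-6 + 480) - 9*4) - 2908) = 3135*((474 - 1*36) - 2908) = 3135*((474 - 36) - 2908) = 3135*(438 - 2908) = 3135*(-2470) = -7743450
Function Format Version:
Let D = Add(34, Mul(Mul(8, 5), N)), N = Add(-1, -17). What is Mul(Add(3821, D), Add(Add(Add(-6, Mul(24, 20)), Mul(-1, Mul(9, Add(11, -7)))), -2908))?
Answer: -7743450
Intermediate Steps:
N = -18
D = -686 (D = Add(34, Mul(Mul(8, 5), -18)) = Add(34, Mul(40, -18)) = Add(34, -720) = -686)
Mul(Add(3821, D), Add(Add(Add(-6, Mul(24, 20)), Mul(-1, Mul(9, Add(11, -7)))), -2908)) = Mul(Add(3821, -686), Add(Add(Add(-6, Mul(24, 20)), Mul(-1, Mul(9, Add(11, -7)))), -2908)) = Mul(3135, Add(Add(Add(-6, 480), Mul(-1, Mul(9, 4))), -2908)) = Mul(3135, Add(Add(474, Mul(-1, 36)), -2908)) = Mul(3135, Add(Add(474, -36), -2908)) = Mul(3135, Add(438, -2908)) = Mul(3135, -2470) = -7743450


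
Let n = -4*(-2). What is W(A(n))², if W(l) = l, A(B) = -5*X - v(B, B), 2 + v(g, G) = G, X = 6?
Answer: 1296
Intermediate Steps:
v(g, G) = -2 + G
n = 8
A(B) = -28 - B (A(B) = -5*6 - (-2 + B) = -30 + (2 - B) = -28 - B)
W(A(n))² = (-28 - 1*8)² = (-28 - 8)² = (-36)² = 1296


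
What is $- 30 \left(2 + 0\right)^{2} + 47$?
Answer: $-73$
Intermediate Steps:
$- 30 \left(2 + 0\right)^{2} + 47 = - 30 \cdot 2^{2} + 47 = \left(-30\right) 4 + 47 = -120 + 47 = -73$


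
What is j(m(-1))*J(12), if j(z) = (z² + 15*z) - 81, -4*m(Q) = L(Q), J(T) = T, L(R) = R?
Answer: -3705/4 ≈ -926.25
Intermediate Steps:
m(Q) = -Q/4
j(z) = -81 + z² + 15*z
j(m(-1))*J(12) = (-81 + (-¼*(-1))² + 15*(-¼*(-1)))*12 = (-81 + (¼)² + 15*(¼))*12 = (-81 + 1/16 + 15/4)*12 = -1235/16*12 = -3705/4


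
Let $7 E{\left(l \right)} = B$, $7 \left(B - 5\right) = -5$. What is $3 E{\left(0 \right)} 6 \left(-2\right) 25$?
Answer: $- \frac{27000}{49} \approx -551.02$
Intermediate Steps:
$B = \frac{30}{7}$ ($B = 5 + \frac{1}{7} \left(-5\right) = 5 - \frac{5}{7} = \frac{30}{7} \approx 4.2857$)
$E{\left(l \right)} = \frac{30}{49}$ ($E{\left(l \right)} = \frac{1}{7} \cdot \frac{30}{7} = \frac{30}{49}$)
$3 E{\left(0 \right)} 6 \left(-2\right) 25 = 3 \cdot \frac{30}{49} \cdot 6 \left(-2\right) 25 = 3 \cdot \frac{180}{49} \left(-2\right) 25 = 3 \left(- \frac{360}{49}\right) 25 = \left(- \frac{1080}{49}\right) 25 = - \frac{27000}{49}$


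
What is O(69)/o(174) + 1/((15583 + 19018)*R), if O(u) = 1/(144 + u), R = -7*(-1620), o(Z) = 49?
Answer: 2669291/27858649140 ≈ 9.5816e-5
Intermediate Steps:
R = 11340
O(69)/o(174) + 1/((15583 + 19018)*R) = 1/((144 + 69)*49) + 1/((15583 + 19018)*11340) = (1/49)/213 + (1/11340)/34601 = (1/213)*(1/49) + (1/34601)*(1/11340) = 1/10437 + 1/392375340 = 2669291/27858649140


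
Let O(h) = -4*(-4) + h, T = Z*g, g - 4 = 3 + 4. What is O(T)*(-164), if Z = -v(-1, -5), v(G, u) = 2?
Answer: 984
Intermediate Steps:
g = 11 (g = 4 + (3 + 4) = 4 + 7 = 11)
Z = -2 (Z = -1*2 = -2)
T = -22 (T = -2*11 = -22)
O(h) = 16 + h
O(T)*(-164) = (16 - 22)*(-164) = -6*(-164) = 984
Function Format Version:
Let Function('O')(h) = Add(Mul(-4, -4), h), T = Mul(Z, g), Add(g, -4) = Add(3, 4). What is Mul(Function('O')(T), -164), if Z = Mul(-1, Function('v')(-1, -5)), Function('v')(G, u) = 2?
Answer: 984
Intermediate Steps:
g = 11 (g = Add(4, Add(3, 4)) = Add(4, 7) = 11)
Z = -2 (Z = Mul(-1, 2) = -2)
T = -22 (T = Mul(-2, 11) = -22)
Function('O')(h) = Add(16, h)
Mul(Function('O')(T), -164) = Mul(Add(16, -22), -164) = Mul(-6, -164) = 984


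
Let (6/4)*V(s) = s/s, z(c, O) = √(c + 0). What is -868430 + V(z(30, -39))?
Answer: -2605288/3 ≈ -8.6843e+5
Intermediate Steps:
z(c, O) = √c
V(s) = ⅔ (V(s) = 2*(s/s)/3 = (⅔)*1 = ⅔)
-868430 + V(z(30, -39)) = -868430 + ⅔ = -2605288/3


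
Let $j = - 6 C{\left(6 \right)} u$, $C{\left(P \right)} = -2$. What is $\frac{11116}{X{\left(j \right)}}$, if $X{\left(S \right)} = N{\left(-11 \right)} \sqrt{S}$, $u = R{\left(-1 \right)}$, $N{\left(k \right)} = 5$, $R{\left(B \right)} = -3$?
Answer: $- \frac{5558 i}{15} \approx - 370.53 i$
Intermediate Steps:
$u = -3$
$j = -36$ ($j = \left(-6\right) \left(-2\right) \left(-3\right) = 12 \left(-3\right) = -36$)
$X{\left(S \right)} = 5 \sqrt{S}$
$\frac{11116}{X{\left(j \right)}} = \frac{11116}{5 \sqrt{-36}} = \frac{11116}{5 \cdot 6 i} = \frac{11116}{30 i} = 11116 \left(- \frac{i}{30}\right) = - \frac{5558 i}{15}$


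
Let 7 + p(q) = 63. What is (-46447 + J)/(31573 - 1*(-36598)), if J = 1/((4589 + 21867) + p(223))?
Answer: -1231402863/1807349552 ≈ -0.68133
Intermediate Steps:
p(q) = 56 (p(q) = -7 + 63 = 56)
J = 1/26512 (J = 1/((4589 + 21867) + 56) = 1/(26456 + 56) = 1/26512 ≈ 3.7719e-5)
(-46447 + J)/(31573 - 1*(-36598)) = (-46447 + 1/26512)/(31573 - 1*(-36598)) = -1231402863/(26512*(31573 + 36598)) = -1231402863/26512/68171 = -1231402863/26512*1/68171 = -1231402863/1807349552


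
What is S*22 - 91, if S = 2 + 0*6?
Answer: -47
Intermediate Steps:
S = 2 (S = 2 + 0 = 2)
S*22 - 91 = 2*22 - 91 = 44 - 91 = -47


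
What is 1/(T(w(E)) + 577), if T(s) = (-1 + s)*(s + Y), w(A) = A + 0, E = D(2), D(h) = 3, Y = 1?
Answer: 1/585 ≈ 0.0017094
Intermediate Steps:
E = 3
w(A) = A
T(s) = (1 + s)*(-1 + s) (T(s) = (-1 + s)*(s + 1) = (-1 + s)*(1 + s) = (1 + s)*(-1 + s))
1/(T(w(E)) + 577) = 1/((-1 + 3**2) + 577) = 1/((-1 + 9) + 577) = 1/(8 + 577) = 1/585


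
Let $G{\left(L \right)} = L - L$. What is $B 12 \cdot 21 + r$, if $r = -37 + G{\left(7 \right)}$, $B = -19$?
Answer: $-4825$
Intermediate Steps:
$G{\left(L \right)} = 0$
$r = -37$ ($r = -37 + 0 = -37$)
$B 12 \cdot 21 + r = \left(-19\right) 12 \cdot 21 - 37 = \left(-228\right) 21 - 37 = -4788 - 37 = -4825$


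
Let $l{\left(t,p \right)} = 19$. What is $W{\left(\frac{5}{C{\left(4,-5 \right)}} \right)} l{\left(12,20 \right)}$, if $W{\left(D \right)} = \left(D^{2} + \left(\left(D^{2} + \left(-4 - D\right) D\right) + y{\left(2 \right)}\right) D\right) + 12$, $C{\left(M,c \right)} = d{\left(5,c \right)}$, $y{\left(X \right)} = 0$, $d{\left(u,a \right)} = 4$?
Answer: $\frac{2223}{16} \approx 138.94$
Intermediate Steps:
$C{\left(M,c \right)} = 4$
$W{\left(D \right)} = 12 + D^{2} + D \left(D^{2} + D \left(-4 - D\right)\right)$ ($W{\left(D \right)} = \left(D^{2} + \left(\left(D^{2} + \left(-4 - D\right) D\right) + 0\right) D\right) + 12 = \left(D^{2} + \left(\left(D^{2} + D \left(-4 - D\right)\right) + 0\right) D\right) + 12 = \left(D^{2} + \left(D^{2} + D \left(-4 - D\right)\right) D\right) + 12 = \left(D^{2} + D \left(D^{2} + D \left(-4 - D\right)\right)\right) + 12 = 12 + D^{2} + D \left(D^{2} + D \left(-4 - D\right)\right)$)
$W{\left(\frac{5}{C{\left(4,-5 \right)}} \right)} l{\left(12,20 \right)} = \left(12 - 3 \left(\frac{5}{4}\right)^{2}\right) 19 = \left(12 - \frac{75}{16}\right) 19 = \frac{117}{16} \cdot 19 = \frac{2223}{16}$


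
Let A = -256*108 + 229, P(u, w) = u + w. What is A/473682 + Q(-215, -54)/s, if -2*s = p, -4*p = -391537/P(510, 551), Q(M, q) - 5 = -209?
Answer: 809469461461/185464029234 ≈ 4.3646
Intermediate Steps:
Q(M, q) = -204 (Q(M, q) = 5 - 209 = -204)
p = 391537/4244 (p = -(-391537)/(4*(510 + 551)) = -(-391537)/(4*1061) = -¼*(-391537/1061) = 391537/4244 ≈ 92.257)
s = -391537/8488 (s = -½*391537/4244 = -391537/8488 ≈ -46.128)
A = -27419 (A = -27648 + 229 = -27419)
A/473682 + Q(-215, -54)/s = -27419/473682 - 204/(-391537/8488) = -27419*1/473682 - 204*(-8488/391537) = -27419/473682 + 1731552/391537 = 809469461461/185464029234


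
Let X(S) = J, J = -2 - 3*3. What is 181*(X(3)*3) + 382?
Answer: -5591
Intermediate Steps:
J = -11 (J = -2 - 9 = -11)
X(S) = -11
181*(X(3)*3) + 382 = 181*(-11*3) + 382 = 181*(-33) + 382 = -5973 + 382 = -5591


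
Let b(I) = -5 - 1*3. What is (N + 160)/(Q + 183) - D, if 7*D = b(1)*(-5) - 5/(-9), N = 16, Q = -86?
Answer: -24317/6111 ≈ -3.9792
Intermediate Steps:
b(I) = -8 (b(I) = -5 - 3 = -8)
D = 365/63 (D = (-8*(-5) - 5/(-9))/7 = (40 - 5*(-1/9))/7 = (40 + 5/9)/7 = (1/7)*(365/9) = 365/63 ≈ 5.7936)
(N + 160)/(Q + 183) - D = (16 + 160)/(-86 + 183) - 1*365/63 = 176/97 - 365/63 = -24317/6111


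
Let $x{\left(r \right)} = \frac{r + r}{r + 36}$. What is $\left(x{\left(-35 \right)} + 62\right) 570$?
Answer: $-4560$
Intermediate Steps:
$x{\left(r \right)} = \frac{2 r}{36 + r}$
$\left(x{\left(-35 \right)} + 62\right) 570 = \left(2 \left(-35\right) \frac{1}{36 - 35} + 62\right) 570 = \left(2 \left(-35\right) 1^{-1} + 62\right) 570 = \left(2 \left(-35\right) 1 + 62\right) 570 = \left(-70 + 62\right) 570 = \left(-8\right) 570 = -4560$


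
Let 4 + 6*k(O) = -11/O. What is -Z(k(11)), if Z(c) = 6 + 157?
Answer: -163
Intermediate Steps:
k(O) = -2/3 - 11/(6*O) (k(O) = -2/3 + (-11/O)/6 = -2/3 - 11/(6*O))
Z(c) = 163
-Z(k(11)) = -1*163 = -163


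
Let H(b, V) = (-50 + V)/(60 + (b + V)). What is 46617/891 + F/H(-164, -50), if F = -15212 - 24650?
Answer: -455413564/7425 ≈ -61335.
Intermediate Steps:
H(b, V) = (-50 + V)/(60 + V + b) (H(b, V) = (-50 + V)/(60 + (V + b)) = (-50 + V)/(60 + V + b))
F = -39862
46617/891 + F/H(-164, -50) = 46617/891 - 39862*(60 - 50 - 164)/(-50 - 50) = 46617*(1/891) - 39862/(-100/(-154)) = 15539/297 - 39862/((-1/154*(-100))) = 15539/297 - 39862/50/77 = 15539/297 - 39862*77/50 = 15539/297 - 1534687/25 = -455413564/7425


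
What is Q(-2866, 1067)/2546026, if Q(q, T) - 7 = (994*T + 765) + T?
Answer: 1062437/2546026 ≈ 0.41729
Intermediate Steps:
Q(q, T) = 772 + 995*T (Q(q, T) = 7 + ((994*T + 765) + T) = 7 + ((765 + 994*T) + T) = 7 + (765 + 995*T) = 772 + 995*T)
Q(-2866, 1067)/2546026 = (772 + 995*1067)/2546026 = (772 + 1061665)*(1/2546026) = 1062437*(1/2546026) = 1062437/2546026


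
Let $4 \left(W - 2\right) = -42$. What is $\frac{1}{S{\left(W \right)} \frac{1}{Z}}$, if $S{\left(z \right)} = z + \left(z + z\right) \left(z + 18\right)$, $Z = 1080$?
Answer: $- \frac{108}{17} \approx -6.3529$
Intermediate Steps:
$W = - \frac{17}{2}$ ($W = 2 + \frac{1}{4} \left(-42\right) = 2 - \frac{21}{2} = - \frac{17}{2} \approx -8.5$)
$S{\left(z \right)} = z + 2 z \left(18 + z\right)$
$\frac{1}{S{\left(W \right)} \frac{1}{Z}} = \frac{1}{- \frac{17 \left(37 + 2 \left(- \frac{17}{2}\right)\right)}{2} \cdot \frac{1}{1080}} = \frac{1}{- \frac{17 \left(37 - 17\right)}{2} \cdot \frac{1}{1080}} = \frac{1}{\left(- \frac{17}{2}\right) 20 \cdot \frac{1}{1080}} = \frac{1}{\left(-170\right) \frac{1}{1080}} = \frac{1}{- \frac{17}{108}} = - \frac{108}{17}$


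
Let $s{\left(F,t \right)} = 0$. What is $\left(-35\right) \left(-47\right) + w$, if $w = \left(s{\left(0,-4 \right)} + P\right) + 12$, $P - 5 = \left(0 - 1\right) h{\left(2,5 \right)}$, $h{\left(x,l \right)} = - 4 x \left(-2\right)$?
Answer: $1646$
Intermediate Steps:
$h{\left(x,l \right)} = 8 x$
$P = -11$ ($P = 5 + \left(0 - 1\right) 8 \cdot 2 = 5 - 16 = -11$)
$w = 1$ ($w = \left(0 - 11\right) + 12 = -11 + 12 = 1$)
$\left(-35\right) \left(-47\right) + w = \left(-35\right) \left(-47\right) + 1 = 1645 + 1 = 1646$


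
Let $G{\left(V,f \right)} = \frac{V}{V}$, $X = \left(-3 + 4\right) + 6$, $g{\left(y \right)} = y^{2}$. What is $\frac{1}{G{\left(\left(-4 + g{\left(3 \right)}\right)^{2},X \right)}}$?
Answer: $1$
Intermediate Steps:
$X = 7$ ($X = 1 + 6 = 7$)
$G{\left(V,f \right)} = 1$
$\frac{1}{G{\left(\left(-4 + g{\left(3 \right)}\right)^{2},X \right)}} = 1^{-1} = 1$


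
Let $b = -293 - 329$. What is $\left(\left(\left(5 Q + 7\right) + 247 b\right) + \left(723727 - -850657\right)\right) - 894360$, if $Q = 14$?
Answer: $526467$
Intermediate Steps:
$b = -622$
$\left(\left(\left(5 Q + 7\right) + 247 b\right) + \left(723727 - -850657\right)\right) - 894360 = \left(\left(\left(5 \cdot 14 + 7\right) + 247 \left(-622\right)\right) + \left(723727 - -850657\right)\right) - 894360 = \left(\left(\left(70 + 7\right) - 153634\right) + \left(723727 + 850657\right)\right) - 894360 = \left(\left(77 - 153634\right) + 1574384\right) - 894360 = \left(-153557 + 1574384\right) - 894360 = 1420827 - 894360 = 526467$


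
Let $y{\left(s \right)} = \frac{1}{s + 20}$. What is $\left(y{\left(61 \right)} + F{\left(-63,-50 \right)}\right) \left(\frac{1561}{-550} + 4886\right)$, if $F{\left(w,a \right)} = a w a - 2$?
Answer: $- \frac{34263747696479}{44550} \approx -7.6911 \cdot 10^{8}$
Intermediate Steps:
$F{\left(w,a \right)} = -2 + w a^{2}$ ($F{\left(w,a \right)} = w a^{2} - 2 = -2 + w a^{2}$)
$y{\left(s \right)} = \frac{1}{20 + s}$
$\left(y{\left(61 \right)} + F{\left(-63,-50 \right)}\right) \left(\frac{1561}{-550} + 4886\right) = \left(\frac{1}{20 + 61} - \left(2 + 63 \left(-50\right)^{2}\right)\right) \left(\frac{1561}{-550} + 4886\right) = \left(\frac{1}{81} - 157502\right) \left(1561 \left(- \frac{1}{550}\right) + 4886\right) = \left(\frac{1}{81} - 157502\right) \left(- \frac{1561}{550} + 4886\right) = \left(\frac{1}{81} - 157502\right) \frac{2685739}{550} = \left(- \frac{12757661}{81}\right) \frac{2685739}{550} = - \frac{34263747696479}{44550}$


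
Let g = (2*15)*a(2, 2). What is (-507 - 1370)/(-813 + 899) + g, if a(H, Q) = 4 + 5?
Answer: 21343/86 ≈ 248.17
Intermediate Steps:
a(H, Q) = 9
g = 270 (g = (2*15)*9 = 30*9 = 270)
(-507 - 1370)/(-813 + 899) + g = (-507 - 1370)/(-813 + 899) + 270 = -1877/86 + 270 = 21343/86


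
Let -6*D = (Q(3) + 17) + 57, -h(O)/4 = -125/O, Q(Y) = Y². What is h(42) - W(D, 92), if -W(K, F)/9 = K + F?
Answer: 30047/42 ≈ 715.40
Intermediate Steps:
h(O) = 500/O (h(O) = -(-500)/O = 500/O)
D = -83/6 (D = -((3² + 17) + 57)/6 = -((9 + 17) + 57)/6 = -(26 + 57)/6 = -⅙*83 = -83/6 ≈ -13.833)
W(K, F) = -9*F - 9*K (W(K, F) = -9*(K + F) = -9*(F + K) = -9*F - 9*K)
h(42) - W(D, 92) = 500/42 - (-9*92 - 9*(-83/6)) = 500*(1/42) - (-828 + 249/2) = 250/21 - 1*(-1407/2) = 250/21 + 1407/2 = 30047/42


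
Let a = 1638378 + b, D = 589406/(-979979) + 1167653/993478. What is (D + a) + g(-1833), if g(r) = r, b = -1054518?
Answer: 566654815369987193/973587576962 ≈ 5.8203e+5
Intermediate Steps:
D = 558713525219/973587576962 (D = 589406*(-1/979979) + 1167653*(1/993478) = -589406/979979 + 1167653/993478 = 558713525219/973587576962 ≈ 0.57387)
a = 583860 (a = 1638378 - 1054518 = 583860)
(D + a) + g(-1833) = (558713525219/973587576962 + 583860) - 1833 = 568439401398558539/973587576962 - 1833 = 566654815369987193/973587576962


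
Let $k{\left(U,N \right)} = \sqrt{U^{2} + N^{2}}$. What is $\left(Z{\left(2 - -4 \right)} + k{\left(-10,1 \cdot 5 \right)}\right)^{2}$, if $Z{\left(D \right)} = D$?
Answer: $161 + 60 \sqrt{5} \approx 295.16$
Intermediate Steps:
$k{\left(U,N \right)} = \sqrt{N^{2} + U^{2}}$
$\left(Z{\left(2 - -4 \right)} + k{\left(-10,1 \cdot 5 \right)}\right)^{2} = \left(\left(2 - -4\right) + \sqrt{\left(1 \cdot 5\right)^{2} + \left(-10\right)^{2}}\right)^{2} = \left(\left(2 + 4\right) + \sqrt{5^{2} + 100}\right)^{2} = \left(6 + \sqrt{25 + 100}\right)^{2} = \left(6 + \sqrt{125}\right)^{2} = \left(6 + 5 \sqrt{5}\right)^{2}$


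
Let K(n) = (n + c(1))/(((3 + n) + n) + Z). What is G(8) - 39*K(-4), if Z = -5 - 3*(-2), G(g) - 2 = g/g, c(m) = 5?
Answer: 51/4 ≈ 12.750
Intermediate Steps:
G(g) = 3 (G(g) = 2 + g/g = 2 + 1 = 3)
Z = 1 (Z = -5 + 6 = 1)
K(n) = (5 + n)/(4 + 2*n) (K(n) = (n + 5)/(((3 + n) + n) + 1) = (5 + n)/((3 + 2*n) + 1) = (5 + n)/(4 + 2*n))
G(8) - 39*K(-4) = 3 - 39*(5 - 4)/(2*(2 - 4)) = 3 - 39/(2*(-2)) = 3 - 39*(-1)/(2*2) = 3 - 39*(-¼) = 3 + 39/4 = 51/4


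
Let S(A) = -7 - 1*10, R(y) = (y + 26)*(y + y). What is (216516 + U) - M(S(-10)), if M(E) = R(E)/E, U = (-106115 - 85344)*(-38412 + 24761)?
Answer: 2613823307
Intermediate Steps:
U = 2613606809 (U = -191459*(-13651) = 2613606809)
R(y) = 2*y*(26 + y) (R(y) = (26 + y)*(2*y) = 2*y*(26 + y))
S(A) = -17 (S(A) = -7 - 10 = -17)
M(E) = 52 + 2*E (M(E) = (2*E*(26 + E))/E = 52 + 2*E)
(216516 + U) - M(S(-10)) = (216516 + 2613606809) - (52 + 2*(-17)) = 2613823325 - (52 - 34) = 2613823325 - 1*18 = 2613823325 - 18 = 2613823307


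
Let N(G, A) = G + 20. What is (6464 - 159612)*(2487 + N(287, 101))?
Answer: -427895512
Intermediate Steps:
N(G, A) = 20 + G
(6464 - 159612)*(2487 + N(287, 101)) = (6464 - 159612)*(2487 + (20 + 287)) = -153148*(2487 + 307) = -153148*2794 = -427895512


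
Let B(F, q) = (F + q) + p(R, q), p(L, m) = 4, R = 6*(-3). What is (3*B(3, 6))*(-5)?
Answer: -195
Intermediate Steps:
R = -18
B(F, q) = 4 + F + q (B(F, q) = (F + q) + 4 = 4 + F + q)
(3*B(3, 6))*(-5) = (3*(4 + 3 + 6))*(-5) = (3*13)*(-5) = 39*(-5) = -195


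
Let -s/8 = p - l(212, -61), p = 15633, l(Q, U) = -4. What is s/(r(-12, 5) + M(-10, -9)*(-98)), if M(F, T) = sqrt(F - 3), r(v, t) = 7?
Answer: -125096/17843 - 250192*I*sqrt(13)/2549 ≈ -7.0109 - 353.9*I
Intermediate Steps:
s = -125096 (s = -8*(15633 - 1*(-4)) = -8*(15633 + 4) = -8*15637 = -125096)
M(F, T) = sqrt(-3 + F)
s/(r(-12, 5) + M(-10, -9)*(-98)) = -125096/(7 + sqrt(-3 - 10)*(-98)) = -125096/(7 + sqrt(-13)*(-98)) = -125096/(7 + (I*sqrt(13))*(-98)) = -125096/(7 - 98*I*sqrt(13))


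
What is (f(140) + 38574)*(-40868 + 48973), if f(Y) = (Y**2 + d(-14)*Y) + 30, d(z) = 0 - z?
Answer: 487629220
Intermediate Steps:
d(z) = -z
f(Y) = 30 + Y**2 + 14*Y (f(Y) = (Y**2 + (-1*(-14))*Y) + 30 = (Y**2 + 14*Y) + 30 = 30 + Y**2 + 14*Y)
(f(140) + 38574)*(-40868 + 48973) = ((30 + 140**2 + 14*140) + 38574)*(-40868 + 48973) = ((30 + 19600 + 1960) + 38574)*8105 = (21590 + 38574)*8105 = 60164*8105 = 487629220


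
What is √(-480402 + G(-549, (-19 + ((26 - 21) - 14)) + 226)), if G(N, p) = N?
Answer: 3*I*√53439 ≈ 693.51*I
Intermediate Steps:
√(-480402 + G(-549, (-19 + ((26 - 21) - 14)) + 226)) = √(-480402 - 549) = √(-480951) = 3*I*√53439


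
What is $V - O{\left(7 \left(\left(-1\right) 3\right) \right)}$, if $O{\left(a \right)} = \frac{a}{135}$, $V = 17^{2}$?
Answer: $\frac{13012}{45} \approx 289.16$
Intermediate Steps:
$V = 289$
$O{\left(a \right)} = \frac{a}{135}$ ($O{\left(a \right)} = a \frac{1}{135} = \frac{a}{135}$)
$V - O{\left(7 \left(\left(-1\right) 3\right) \right)} = 289 - \frac{7 \left(\left(-1\right) 3\right)}{135} = 289 - \frac{7 \left(-3\right)}{135} = 289 - \frac{1}{135} \left(-21\right) = 289 - - \frac{7}{45} = 289 + \frac{7}{45} = \frac{13012}{45}$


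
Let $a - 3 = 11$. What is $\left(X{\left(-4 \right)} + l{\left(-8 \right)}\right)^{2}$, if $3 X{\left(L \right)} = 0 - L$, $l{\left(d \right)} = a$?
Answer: $\frac{2116}{9} \approx 235.11$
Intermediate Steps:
$a = 14$ ($a = 3 + 11 = 14$)
$l{\left(d \right)} = 14$
$X{\left(L \right)} = - \frac{L}{3}$ ($X{\left(L \right)} = \frac{0 - L}{3} = \frac{\left(-1\right) L}{3} = - \frac{L}{3}$)
$\left(X{\left(-4 \right)} + l{\left(-8 \right)}\right)^{2} = \left(\left(- \frac{1}{3}\right) \left(-4\right) + 14\right)^{2} = \left(\frac{4}{3} + 14\right)^{2} = \left(\frac{46}{3}\right)^{2} = \frac{2116}{9}$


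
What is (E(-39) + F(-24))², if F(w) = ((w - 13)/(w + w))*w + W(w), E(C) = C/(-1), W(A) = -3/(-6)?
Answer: 441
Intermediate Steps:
W(A) = ½ (W(A) = -3*(-⅙) = ½)
E(C) = -C (E(C) = C*(-1) = -C)
F(w) = -6 + w/2 (F(w) = ((w - 13)/(w + w))*w + ½ = ((-13 + w)/((2*w)))*w + ½ = ((-13 + w)*(1/(2*w)))*w + ½ = ((-13 + w)/(2*w))*w + ½ = (-13/2 + w/2) + ½ = -6 + w/2)
(E(-39) + F(-24))² = (-1*(-39) + (-6 + (½)*(-24)))² = (39 + (-6 - 12))² = (39 - 18)² = 21² = 441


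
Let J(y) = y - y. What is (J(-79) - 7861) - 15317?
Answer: -23178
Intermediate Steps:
J(y) = 0
(J(-79) - 7861) - 15317 = (0 - 7861) - 15317 = -7861 - 15317 = -23178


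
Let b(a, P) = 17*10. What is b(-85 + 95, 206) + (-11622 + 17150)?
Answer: 5698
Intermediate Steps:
b(a, P) = 170
b(-85 + 95, 206) + (-11622 + 17150) = 170 + (-11622 + 17150) = 170 + 5528 = 5698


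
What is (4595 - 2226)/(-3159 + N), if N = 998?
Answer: -2369/2161 ≈ -1.0963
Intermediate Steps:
(4595 - 2226)/(-3159 + N) = (4595 - 2226)/(-3159 + 998) = 2369/(-2161) = 2369*(-1/2161) = -2369/2161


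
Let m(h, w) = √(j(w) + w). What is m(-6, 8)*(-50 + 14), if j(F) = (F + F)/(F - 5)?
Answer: -24*√30 ≈ -131.45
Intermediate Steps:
j(F) = 2*F/(-5 + F) (j(F) = (2*F)/(-5 + F) = 2*F/(-5 + F))
m(h, w) = √(w + 2*w/(-5 + w)) (m(h, w) = √(2*w/(-5 + w) + w) = √(w + 2*w/(-5 + w)))
m(-6, 8)*(-50 + 14) = √(8*(-3 + 8)/(-5 + 8))*(-50 + 14) = √(8*5/3)*(-36) = √(8*(⅓)*5)*(-36) = √(40/3)*(-36) = (2*√30/3)*(-36) = -24*√30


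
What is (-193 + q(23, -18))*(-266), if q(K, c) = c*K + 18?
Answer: 156674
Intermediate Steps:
q(K, c) = 18 + K*c (q(K, c) = K*c + 18 = 18 + K*c)
(-193 + q(23, -18))*(-266) = (-193 + (18 + 23*(-18)))*(-266) = (-193 + (18 - 414))*(-266) = (-193 - 396)*(-266) = -589*(-266) = 156674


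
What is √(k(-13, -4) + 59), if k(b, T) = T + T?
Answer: √51 ≈ 7.1414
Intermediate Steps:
k(b, T) = 2*T
√(k(-13, -4) + 59) = √(2*(-4) + 59) = √(-8 + 59) = √51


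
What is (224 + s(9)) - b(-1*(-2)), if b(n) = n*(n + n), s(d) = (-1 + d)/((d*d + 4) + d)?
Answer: 10156/47 ≈ 216.09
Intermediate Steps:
s(d) = (-1 + d)/(4 + d + d²) (s(d) = (-1 + d)/((d² + 4) + d) = (-1 + d)/((4 + d²) + d) = (-1 + d)/(4 + d + d²))
b(n) = 2*n² (b(n) = n*(2*n) = 2*n²)
(224 + s(9)) - b(-1*(-2)) = (224 + (-1 + 9)/(4 + 9 + 9²)) - 2*(-1*(-2))² = (224 + 8/(4 + 9 + 81)) - 2*2² = (224 + 8/94) - 2*4 = (224 + (1/94)*8) - 1*8 = (224 + 4/47) - 8 = 10532/47 - 8 = 10156/47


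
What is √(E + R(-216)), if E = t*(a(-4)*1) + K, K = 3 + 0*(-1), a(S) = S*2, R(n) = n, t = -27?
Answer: √3 ≈ 1.7320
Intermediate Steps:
a(S) = 2*S
K = 3 (K = 3 + 0 = 3)
E = 219 (E = -27*2*(-4) + 3 = -(-216) + 3 = -27*(-8) + 3 = 216 + 3 = 219)
√(E + R(-216)) = √(219 - 216) = √3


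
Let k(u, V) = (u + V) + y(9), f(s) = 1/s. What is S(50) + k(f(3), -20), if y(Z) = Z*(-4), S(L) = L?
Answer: -17/3 ≈ -5.6667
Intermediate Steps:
f(s) = 1/s
y(Z) = -4*Z
k(u, V) = -36 + V + u (k(u, V) = (u + V) - 4*9 = (V + u) - 36 = -36 + V + u)
S(50) + k(f(3), -20) = 50 + (-36 - 20 + 1/3) = 50 - 167/3 = -17/3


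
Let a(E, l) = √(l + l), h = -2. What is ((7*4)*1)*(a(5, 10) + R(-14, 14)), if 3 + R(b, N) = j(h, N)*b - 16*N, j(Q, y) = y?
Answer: -11844 + 56*√5 ≈ -11719.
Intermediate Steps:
a(E, l) = √2*√l (a(E, l) = √(2*l) = √2*√l)
R(b, N) = -3 - 16*N + N*b (R(b, N) = -3 + (N*b - 16*N) = -3 + (-16*N + N*b) = -3 - 16*N + N*b)
((7*4)*1)*(a(5, 10) + R(-14, 14)) = ((7*4)*1)*(√2*√10 + (-3 - 16*14 + 14*(-14))) = (28*1)*(2*√5 + (-3 - 224 - 196)) = 28*(2*√5 - 423) = 28*(-423 + 2*√5) = -11844 + 56*√5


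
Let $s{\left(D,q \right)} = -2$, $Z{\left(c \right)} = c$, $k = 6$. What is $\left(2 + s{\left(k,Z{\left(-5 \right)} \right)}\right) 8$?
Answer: $0$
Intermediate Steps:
$\left(2 + s{\left(k,Z{\left(-5 \right)} \right)}\right) 8 = \left(2 - 2\right) 8 = 0 \cdot 8 = 0$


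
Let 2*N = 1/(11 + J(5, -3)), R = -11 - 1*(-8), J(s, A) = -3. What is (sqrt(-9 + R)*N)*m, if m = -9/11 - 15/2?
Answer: -183*I*sqrt(3)/176 ≈ -1.8009*I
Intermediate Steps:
R = -3 (R = -11 + 8 = -3)
m = -183/22 (m = -9*1/11 - 15*1/2 = -9/11 - 15/2 = -183/22 ≈ -8.3182)
N = 1/16 (N = 1/(2*(11 - 3)) = (1/2)/8 = (1/2)*(1/8) = 1/16 ≈ 0.062500)
(sqrt(-9 + R)*N)*m = (sqrt(-9 - 3)*(1/16))*(-183/22) = (sqrt(-12)*(1/16))*(-183/22) = ((2*I*sqrt(3))*(1/16))*(-183/22) = (I*sqrt(3)/8)*(-183/22) = -183*I*sqrt(3)/176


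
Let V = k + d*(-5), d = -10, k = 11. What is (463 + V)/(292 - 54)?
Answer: 262/119 ≈ 2.2017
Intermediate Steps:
V = 61 (V = 11 - 10*(-5) = 11 + 50 = 61)
(463 + V)/(292 - 54) = (463 + 61)/(292 - 54) = 524/238 = 524*(1/238) = 262/119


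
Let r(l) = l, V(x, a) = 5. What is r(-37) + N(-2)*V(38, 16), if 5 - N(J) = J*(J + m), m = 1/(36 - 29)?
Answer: -214/7 ≈ -30.571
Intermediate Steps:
m = ⅐ (m = 1/7 = ⅐ ≈ 0.14286)
N(J) = 5 - J*(⅐ + J) (N(J) = 5 - J*(J + ⅐) = 5 - J*(⅐ + J))
r(-37) + N(-2)*V(38, 16) = -37 + (5 - 1*(-2)² - ⅐*(-2))*5 = -37 + (5 - 1*4 + 2/7)*5 = -37 + (5 - 4 + 2/7)*5 = -37 + (9/7)*5 = -37 + 45/7 = -214/7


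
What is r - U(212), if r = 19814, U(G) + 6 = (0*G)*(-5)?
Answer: 19820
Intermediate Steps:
U(G) = -6 (U(G) = -6 + (0*G)*(-5) = -6 + 0*(-5) = -6 + 0 = -6)
r - U(212) = 19814 - 1*(-6) = 19814 + 6 = 19820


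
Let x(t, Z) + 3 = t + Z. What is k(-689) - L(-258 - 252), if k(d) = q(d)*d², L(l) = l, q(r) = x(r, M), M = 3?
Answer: -327082259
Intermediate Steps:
x(t, Z) = -3 + Z + t (x(t, Z) = -3 + (t + Z) = -3 + (Z + t) = -3 + Z + t)
q(r) = r (q(r) = -3 + 3 + r = r)
k(d) = d³ (k(d) = d*d² = d³)
k(-689) - L(-258 - 252) = (-689)³ - (-258 - 252) = -327082769 - 1*(-510) = -327082769 + 510 = -327082259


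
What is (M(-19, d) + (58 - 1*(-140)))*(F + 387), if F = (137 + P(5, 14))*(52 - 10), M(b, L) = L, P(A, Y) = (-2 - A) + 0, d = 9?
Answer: 1210329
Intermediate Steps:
P(A, Y) = -2 - A
F = 5460 (F = (137 + (-2 - 1*5))*(52 - 10) = (137 + (-2 - 5))*42 = (137 - 7)*42 = 130*42 = 5460)
(M(-19, d) + (58 - 1*(-140)))*(F + 387) = (9 + (58 - 1*(-140)))*(5460 + 387) = (9 + (58 + 140))*5847 = (9 + 198)*5847 = 207*5847 = 1210329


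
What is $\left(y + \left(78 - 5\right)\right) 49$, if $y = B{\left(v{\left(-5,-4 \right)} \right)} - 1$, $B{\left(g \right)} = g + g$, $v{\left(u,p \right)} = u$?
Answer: $3038$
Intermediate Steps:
$B{\left(g \right)} = 2 g$
$y = -11$ ($y = 2 \left(-5\right) - 1 = -10 - 1 = -11$)
$\left(y + \left(78 - 5\right)\right) 49 = \left(-11 + \left(78 - 5\right)\right) 49 = \left(-11 + 73\right) 49 = 62 \cdot 49 = 3038$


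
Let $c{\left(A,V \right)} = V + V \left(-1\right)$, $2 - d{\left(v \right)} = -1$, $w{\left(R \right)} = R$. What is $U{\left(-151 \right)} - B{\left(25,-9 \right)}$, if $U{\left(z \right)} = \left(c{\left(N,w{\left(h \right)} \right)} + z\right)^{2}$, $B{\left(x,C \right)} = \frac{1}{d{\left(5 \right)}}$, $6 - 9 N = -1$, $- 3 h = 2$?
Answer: $\frac{68402}{3} \approx 22801.0$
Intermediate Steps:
$h = - \frac{2}{3}$ ($h = \left(- \frac{1}{3}\right) 2 = - \frac{2}{3} \approx -0.66667$)
$d{\left(v \right)} = 3$ ($d{\left(v \right)} = 2 - -1 = 2 + 1 = 3$)
$N = \frac{7}{9}$ ($N = \frac{2}{3} - - \frac{1}{9} = \frac{2}{3} + \frac{1}{9} = \frac{7}{9} \approx 0.77778$)
$B{\left(x,C \right)} = \frac{1}{3}$
$c{\left(A,V \right)} = 0$ ($c{\left(A,V \right)} = V - V = 0$)
$U{\left(z \right)} = z^{2}$ ($U{\left(z \right)} = \left(0 + z\right)^{2} = z^{2}$)
$U{\left(-151 \right)} - B{\left(25,-9 \right)} = \left(-151\right)^{2} - \frac{1}{3} = 22801 - \frac{1}{3} = \frac{68402}{3}$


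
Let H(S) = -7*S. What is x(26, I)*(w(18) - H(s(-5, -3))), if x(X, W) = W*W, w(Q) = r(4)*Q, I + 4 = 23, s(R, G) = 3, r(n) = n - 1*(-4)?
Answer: 59565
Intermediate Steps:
r(n) = 4 + n (r(n) = n + 4 = 4 + n)
I = 19 (I = -4 + 23 = 19)
w(Q) = 8*Q (w(Q) = (4 + 4)*Q = 8*Q)
x(X, W) = W²
x(26, I)*(w(18) - H(s(-5, -3))) = 19²*(8*18 - (-7)*3) = 361*(144 - 1*(-21)) = 361*(144 + 21) = 361*165 = 59565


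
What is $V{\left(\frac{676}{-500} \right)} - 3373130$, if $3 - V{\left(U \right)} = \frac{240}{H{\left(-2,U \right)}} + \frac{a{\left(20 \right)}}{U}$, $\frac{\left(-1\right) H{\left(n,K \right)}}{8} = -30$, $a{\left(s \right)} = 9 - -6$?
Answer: $- \frac{570056757}{169} \approx -3.3731 \cdot 10^{6}$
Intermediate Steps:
$a{\left(s \right)} = 15$ ($a{\left(s \right)} = 9 + 6 = 15$)
$H{\left(n,K \right)} = 240$ ($H{\left(n,K \right)} = \left(-8\right) \left(-30\right) = 240$)
$V{\left(U \right)} = 2 - \frac{15}{U}$ ($V{\left(U \right)} = 3 - \left(\frac{240}{240} + \frac{15}{U}\right) = 3 - \left(240 \cdot \frac{1}{240} + \frac{15}{U}\right) = 3 - \left(1 + \frac{15}{U}\right) = 2 - \frac{15}{U}$)
$V{\left(\frac{676}{-500} \right)} - 3373130 = \left(2 - \frac{15}{676 \frac{1}{-500}}\right) - 3373130 = \left(2 - \frac{15}{676 \left(- \frac{1}{500}\right)}\right) - 3373130 = \left(2 - \frac{15}{- \frac{169}{125}}\right) - 3373130 = \left(2 - - \frac{1875}{169}\right) - 3373130 = \left(2 + \frac{1875}{169}\right) - 3373130 = \frac{2213}{169} - 3373130 = - \frac{570056757}{169}$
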